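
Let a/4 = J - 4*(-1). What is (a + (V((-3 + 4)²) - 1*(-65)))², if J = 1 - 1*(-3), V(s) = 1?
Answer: 9604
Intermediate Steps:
J = 4 (J = 1 + 3 = 4)
a = 32 (a = 4*(4 - 4*(-1)) = 4*(4 + 4) = 4*8 = 32)
(a + (V((-3 + 4)²) - 1*(-65)))² = (32 + (1 - 1*(-65)))² = (32 + (1 + 65))² = (32 + 66)² = 98² = 9604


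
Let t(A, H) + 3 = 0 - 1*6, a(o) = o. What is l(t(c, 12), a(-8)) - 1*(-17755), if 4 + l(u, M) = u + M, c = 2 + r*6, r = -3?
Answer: 17734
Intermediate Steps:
c = -16 (c = 2 - 3*6 = 2 - 18 = -16)
t(A, H) = -9 (t(A, H) = -3 + (0 - 1*6) = -3 + (0 - 6) = -3 - 6 = -9)
l(u, M) = -4 + M + u (l(u, M) = -4 + (u + M) = -4 + (M + u) = -4 + M + u)
l(t(c, 12), a(-8)) - 1*(-17755) = (-4 - 8 - 9) - 1*(-17755) = -21 + 17755 = 17734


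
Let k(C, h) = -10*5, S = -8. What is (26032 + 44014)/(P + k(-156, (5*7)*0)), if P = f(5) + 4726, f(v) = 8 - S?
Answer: 35023/2346 ≈ 14.929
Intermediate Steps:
f(v) = 16 (f(v) = 8 - 1*(-8) = 8 + 8 = 16)
P = 4742 (P = 16 + 4726 = 4742)
k(C, h) = -50
(26032 + 44014)/(P + k(-156, (5*7)*0)) = (26032 + 44014)/(4742 - 50) = 70046/4692 = 70046*(1/4692) = 35023/2346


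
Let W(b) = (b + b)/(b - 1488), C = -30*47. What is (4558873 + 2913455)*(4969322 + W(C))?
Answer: 5978318202044896/161 ≈ 3.7132e+13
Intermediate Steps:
C = -1410
W(b) = 2*b/(-1488 + b) (W(b) = (2*b)/(-1488 + b) = 2*b/(-1488 + b))
(4558873 + 2913455)*(4969322 + W(C)) = (4558873 + 2913455)*(4969322 + 2*(-1410)/(-1488 - 1410)) = 7472328*(4969322 + 2*(-1410)/(-2898)) = 7472328*(4969322 + 2*(-1410)*(-1/2898)) = 7472328*(4969322 + 470/483) = 7472328*(2400182996/483) = 5978318202044896/161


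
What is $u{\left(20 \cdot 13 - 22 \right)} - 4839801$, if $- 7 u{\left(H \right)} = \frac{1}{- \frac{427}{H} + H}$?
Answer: $- \frac{272079092851}{56217} \approx -4.8398 \cdot 10^{6}$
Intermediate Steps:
$u{\left(H \right)} = - \frac{1}{7 \left(H - \frac{427}{H}\right)}$ ($u{\left(H \right)} = - \frac{1}{7 \left(- \frac{427}{H} + H\right)} = - \frac{1}{7 \left(H - \frac{427}{H}\right)}$)
$u{\left(20 \cdot 13 - 22 \right)} - 4839801 = - \frac{20 \cdot 13 - 22}{-2989 + 7 \left(20 \cdot 13 - 22\right)^{2}} - 4839801 = - \frac{260 - 22}{-2989 + 7 \left(260 - 22\right)^{2}} - 4839801 = \left(-1\right) 238 \frac{1}{-2989 + 7 \cdot 238^{2}} - 4839801 = \left(-1\right) 238 \frac{1}{-2989 + 7 \cdot 56644} - 4839801 = \left(-1\right) 238 \frac{1}{-2989 + 396508} - 4839801 = \left(-1\right) 238 \cdot \frac{1}{393519} - 4839801 = - \frac{34}{56217} - 4839801 = - \frac{272079092851}{56217}$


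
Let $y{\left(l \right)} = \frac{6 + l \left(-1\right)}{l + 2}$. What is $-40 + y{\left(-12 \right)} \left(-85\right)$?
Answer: $113$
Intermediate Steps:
$y{\left(l \right)} = \frac{6 - l}{2 + l}$
$-40 + y{\left(-12 \right)} \left(-85\right) = -40 + \frac{6 - -12}{2 - 12} \left(-85\right) = -40 + \frac{6 + 12}{-10} \left(-85\right) = -40 + \left(- \frac{1}{10}\right) 18 \left(-85\right) = -40 - -153 = -40 + 153 = 113$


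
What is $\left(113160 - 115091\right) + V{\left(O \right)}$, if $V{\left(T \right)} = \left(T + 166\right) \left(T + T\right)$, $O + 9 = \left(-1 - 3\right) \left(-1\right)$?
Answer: $-3541$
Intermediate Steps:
$O = -5$ ($O = -9 + \left(-1 - 3\right) \left(-1\right) = -9 - -4 = -9 + 4 = -5$)
$V{\left(T \right)} = 2 T \left(166 + T\right)$ ($V{\left(T \right)} = \left(166 + T\right) 2 T = 2 T \left(166 + T\right)$)
$\left(113160 - 115091\right) + V{\left(O \right)} = \left(113160 - 115091\right) + 2 \left(-5\right) \left(166 - 5\right) = -1931 + 2 \left(-5\right) 161 = -1931 - 1610 = -3541$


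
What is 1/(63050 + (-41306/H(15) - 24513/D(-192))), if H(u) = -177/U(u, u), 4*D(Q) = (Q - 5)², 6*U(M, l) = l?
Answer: 6869193/437092874831 ≈ 1.5716e-5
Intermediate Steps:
U(M, l) = l/6
D(Q) = (-5 + Q)²/4 (D(Q) = (Q - 5)²/4 = (-5 + Q)²/4)
H(u) = -1062/u (H(u) = -177*6/u = -1062/u)
1/(63050 + (-41306/H(15) - 24513/D(-192))) = 1/(63050 + (-41306/((-1062/15)) - 24513*4/(-5 - 192)²)) = 1/(63050 + (-41306/((-1062*1/15)) - 24513/((¼)*(-197)²))) = 1/(63050 + (-41306/(-354/5) - 24513/((¼)*38809))) = 1/(63050 + (-41306*(-5/354) - 24513/38809/4)) = 1/(63050 + (103265/177 - 24513*4/38809)) = 1/(63050 + (103265/177 - 98052/38809)) = 1/(63050 + 3990256181/6869193) = 1/(437092874831/6869193) = 6869193/437092874831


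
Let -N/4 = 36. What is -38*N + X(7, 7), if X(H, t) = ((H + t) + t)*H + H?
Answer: 5626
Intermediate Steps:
X(H, t) = H + H*(H + 2*t) (X(H, t) = (H + 2*t)*H + H = H*(H + 2*t) + H = H + H*(H + 2*t))
N = -144 (N = -4*36 = -144)
-38*N + X(7, 7) = -38*(-144) + 7*(1 + 7 + 2*7) = 5472 + 7*(1 + 7 + 14) = 5472 + 7*22 = 5472 + 154 = 5626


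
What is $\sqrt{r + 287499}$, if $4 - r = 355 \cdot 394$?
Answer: $\sqrt{147633} \approx 384.23$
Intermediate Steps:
$r = -139866$ ($r = 4 - 355 \cdot 394 = 4 - 139870 = -139866$)
$\sqrt{r + 287499} = \sqrt{-139866 + 287499} = \sqrt{147633}$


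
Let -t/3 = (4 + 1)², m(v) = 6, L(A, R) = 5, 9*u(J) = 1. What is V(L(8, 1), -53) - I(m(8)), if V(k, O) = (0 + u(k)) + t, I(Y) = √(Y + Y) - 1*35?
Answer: -359/9 - 2*√3 ≈ -43.353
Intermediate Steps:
u(J) = ⅑ (u(J) = (⅑)*1 = ⅑)
t = -75 (t = -3*(4 + 1)² = -3*5² = -3*25 = -75)
I(Y) = -35 + √2*√Y (I(Y) = √(2*Y) - 35 = √2*√Y - 35 = -35 + √2*√Y)
V(k, O) = -674/9 (V(k, O) = (0 + ⅑) - 75 = ⅑ - 75 = -674/9)
V(L(8, 1), -53) - I(m(8)) = -674/9 - (-35 + √2*√6) = -674/9 - (-35 + 2*√3) = -674/9 + (35 - 2*√3) = -359/9 - 2*√3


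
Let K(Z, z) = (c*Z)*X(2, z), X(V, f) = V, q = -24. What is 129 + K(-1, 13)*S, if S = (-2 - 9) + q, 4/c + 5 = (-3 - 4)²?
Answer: 1489/11 ≈ 135.36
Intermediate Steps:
c = 1/11 (c = 4/(-5 + (-3 - 4)²) = 4/(-5 + (-7)²) = 4/(-5 + 49) = 4/44 = 4*(1/44) = 1/11 ≈ 0.090909)
S = -35 (S = (-2 - 9) - 24 = -11 - 24 = -35)
K(Z, z) = 2*Z/11 (K(Z, z) = (Z/11)*2 = 2*Z/11)
129 + K(-1, 13)*S = 129 + ((2/11)*(-1))*(-35) = 129 - 2/11*(-35) = 129 + 70/11 = 1489/11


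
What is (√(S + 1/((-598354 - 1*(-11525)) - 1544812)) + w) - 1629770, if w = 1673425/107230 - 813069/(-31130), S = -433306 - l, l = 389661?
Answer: -272007345090694/166903495 + 8*I*√6492142848858593/710547 ≈ -1.6297e+6 + 907.17*I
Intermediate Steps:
S = -822967 (S = -433306 - 1*389661 = -433306 - 389661 = -822967)
w = 6963955456/166903495 (w = 1673425*(1/107230) - 813069*(-1/31130) = 334685/21446 + 813069/31130 = 6963955456/166903495 ≈ 41.724)
(√(S + 1/((-598354 - 1*(-11525)) - 1544812)) + w) - 1629770 = (√(-822967 + 1/((-598354 - 1*(-11525)) - 1544812)) + 6963955456/166903495) - 1629770 = (√(-822967 + 1/((-598354 + 11525) - 1544812)) + 6963955456/166903495) - 1629770 = (√(-822967 + 1/(-586829 - 1544812)) + 6963955456/166903495) - 1629770 = (√(-822967 + 1/(-2131641)) + 6963955456/166903495) - 1629770 = (√(-822967 - 1/2131641) + 6963955456/166903495) - 1629770 = (√(-1754270198848/2131641) + 6963955456/166903495) - 1629770 = (8*I*√6492142848858593/710547 + 6963955456/166903495) - 1629770 = (6963955456/166903495 + 8*I*√6492142848858593/710547) - 1629770 = -272007345090694/166903495 + 8*I*√6492142848858593/710547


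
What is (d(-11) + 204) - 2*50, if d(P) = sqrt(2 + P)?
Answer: 104 + 3*I ≈ 104.0 + 3.0*I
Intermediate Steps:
(d(-11) + 204) - 2*50 = (sqrt(2 - 11) + 204) - 2*50 = (sqrt(-9) + 204) - 100 = (3*I + 204) - 100 = (204 + 3*I) - 100 = 104 + 3*I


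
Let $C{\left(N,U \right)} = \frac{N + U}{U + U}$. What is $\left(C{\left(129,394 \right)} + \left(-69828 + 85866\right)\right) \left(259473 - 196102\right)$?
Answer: $\frac{800912292257}{788} \approx 1.0164 \cdot 10^{9}$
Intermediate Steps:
$C{\left(N,U \right)} = \frac{N + U}{2 U}$
$\left(C{\left(129,394 \right)} + \left(-69828 + 85866\right)\right) \left(259473 - 196102\right) = \left(\frac{129 + 394}{2 \cdot 394} + \left(-69828 + 85866\right)\right) \left(259473 - 196102\right) = \left(\frac{1}{2} \cdot \frac{1}{394} \cdot 523 + 16038\right) 63371 = \left(\frac{523}{788} + 16038\right) 63371 = \frac{12638467}{788} \cdot 63371 = \frac{800912292257}{788}$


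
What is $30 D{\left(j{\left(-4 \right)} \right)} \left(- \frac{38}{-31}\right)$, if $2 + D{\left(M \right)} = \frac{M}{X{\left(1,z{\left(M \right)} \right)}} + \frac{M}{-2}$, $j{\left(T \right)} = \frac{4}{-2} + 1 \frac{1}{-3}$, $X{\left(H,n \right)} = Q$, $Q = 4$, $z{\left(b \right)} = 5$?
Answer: $- \frac{1615}{31} \approx -52.097$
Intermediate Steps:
$X{\left(H,n \right)} = 4$
$j{\left(T \right)} = - \frac{7}{3}$ ($j{\left(T \right)} = 4 \left(- \frac{1}{2}\right) + 1 \left(- \frac{1}{3}\right) = -2 - \frac{1}{3} = - \frac{7}{3}$)
$D{\left(M \right)} = -2 - \frac{M}{4}$ ($D{\left(M \right)} = -2 + \left(\frac{M}{4} + \frac{M}{-2}\right) = -2 + \left(M \frac{1}{4} + M \left(- \frac{1}{2}\right)\right) = -2 + \left(\frac{M}{4} - \frac{M}{2}\right) = -2 - \frac{M}{4}$)
$30 D{\left(j{\left(-4 \right)} \right)} \left(- \frac{38}{-31}\right) = 30 \left(-2 - - \frac{7}{12}\right) \left(- \frac{38}{-31}\right) = 30 \left(-2 + \frac{7}{12}\right) \left(\left(-38\right) \left(- \frac{1}{31}\right)\right) = 30 \left(- \frac{17}{12}\right) \frac{38}{31} = \left(- \frac{85}{2}\right) \frac{38}{31} = - \frac{1615}{31}$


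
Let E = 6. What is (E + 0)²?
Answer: 36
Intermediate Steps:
(E + 0)² = (6 + 0)² = 6² = 36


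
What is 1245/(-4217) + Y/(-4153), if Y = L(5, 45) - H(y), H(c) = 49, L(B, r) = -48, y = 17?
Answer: -4761436/17513201 ≈ -0.27188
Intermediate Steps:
Y = -97 (Y = -48 - 1*49 = -48 - 49 = -97)
1245/(-4217) + Y/(-4153) = 1245/(-4217) - 97/(-4153) = 1245*(-1/4217) - 97*(-1/4153) = -1245/4217 + 97/4153 = -4761436/17513201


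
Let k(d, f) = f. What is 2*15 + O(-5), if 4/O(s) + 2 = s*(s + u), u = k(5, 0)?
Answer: 694/23 ≈ 30.174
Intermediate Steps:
u = 0
O(s) = 4/(-2 + s²) (O(s) = 4/(-2 + s*(s + 0)) = 4/(-2 + s*s) = 4/(-2 + s²))
2*15 + O(-5) = 2*15 + 4/(-2 + (-5)²) = 30 + 4/(-2 + 25) = 30 + 4/23 = 694/23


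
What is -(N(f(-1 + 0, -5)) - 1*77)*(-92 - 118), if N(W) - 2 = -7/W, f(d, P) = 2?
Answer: -16485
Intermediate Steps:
N(W) = 2 - 7/W
-(N(f(-1 + 0, -5)) - 1*77)*(-92 - 118) = -((2 - 7/2) - 1*77)*(-92 - 118) = -((2 - 7*1/2) - 77)*(-210) = -((2 - 7/2) - 77)*(-210) = -(-3/2 - 77)*(-210) = -(-157)*(-210)/2 = -1*16485 = -16485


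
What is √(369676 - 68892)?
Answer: 4*√18799 ≈ 548.44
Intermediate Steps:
√(369676 - 68892) = √300784 = 4*√18799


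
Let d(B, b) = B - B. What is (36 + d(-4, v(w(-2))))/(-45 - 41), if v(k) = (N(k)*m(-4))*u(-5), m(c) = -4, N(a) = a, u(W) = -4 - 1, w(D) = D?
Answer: -18/43 ≈ -0.41860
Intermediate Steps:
u(W) = -5
v(k) = 20*k (v(k) = (k*(-4))*(-5) = -4*k*(-5) = 20*k)
d(B, b) = 0
(36 + d(-4, v(w(-2))))/(-45 - 41) = (36 + 0)/(-45 - 41) = 36/(-86) = 36*(-1/86) = -18/43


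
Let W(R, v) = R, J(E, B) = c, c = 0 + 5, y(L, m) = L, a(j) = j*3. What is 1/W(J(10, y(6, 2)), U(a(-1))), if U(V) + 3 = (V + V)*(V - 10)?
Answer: ⅕ ≈ 0.20000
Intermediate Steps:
a(j) = 3*j
c = 5
J(E, B) = 5
U(V) = -3 + 2*V*(-10 + V) (U(V) = -3 + (V + V)*(V - 10) = -3 + (2*V)*(-10 + V) = -3 + 2*V*(-10 + V))
1/W(J(10, y(6, 2)), U(a(-1))) = 1/5 = ⅕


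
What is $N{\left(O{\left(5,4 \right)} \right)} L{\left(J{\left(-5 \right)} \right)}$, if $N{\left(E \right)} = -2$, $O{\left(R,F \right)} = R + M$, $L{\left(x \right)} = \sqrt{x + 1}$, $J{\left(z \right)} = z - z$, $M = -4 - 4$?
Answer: $-2$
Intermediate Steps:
$M = -8$ ($M = -4 - 4 = -8$)
$J{\left(z \right)} = 0$
$L{\left(x \right)} = \sqrt{1 + x}$
$O{\left(R,F \right)} = -8 + R$ ($O{\left(R,F \right)} = R - 8 = -8 + R$)
$N{\left(O{\left(5,4 \right)} \right)} L{\left(J{\left(-5 \right)} \right)} = - 2 \sqrt{1 + 0} = - 2 \sqrt{1} = \left(-2\right) 1 = -2$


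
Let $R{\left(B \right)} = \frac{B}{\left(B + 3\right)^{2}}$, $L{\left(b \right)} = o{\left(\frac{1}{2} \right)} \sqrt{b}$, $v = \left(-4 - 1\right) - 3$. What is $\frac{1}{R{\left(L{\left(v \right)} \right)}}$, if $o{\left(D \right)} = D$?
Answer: $6 - \frac{7 i \sqrt{2}}{2} \approx 6.0 - 4.9497 i$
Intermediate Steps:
$v = -8$ ($v = -5 - 3 = -8$)
$L{\left(b \right)} = \frac{\sqrt{b}}{2}$
$R{\left(B \right)} = \frac{B}{\left(3 + B\right)^{2}}$
$\frac{1}{R{\left(L{\left(v \right)} \right)}} = \frac{1}{\frac{\sqrt{-8}}{2} \frac{1}{\left(3 + \frac{\sqrt{-8}}{2}\right)^{2}}} = \frac{1}{\frac{2 i \sqrt{2}}{2} \frac{1}{\left(3 + \frac{2 i \sqrt{2}}{2}\right)^{2}}} = \frac{1}{i \sqrt{2} \frac{1}{\left(3 + i \sqrt{2}\right)^{2}}} = - \frac{i \sqrt{2} \left(3 + i \sqrt{2}\right)^{2}}{2}$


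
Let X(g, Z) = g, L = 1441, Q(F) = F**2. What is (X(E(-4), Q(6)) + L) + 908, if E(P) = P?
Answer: 2345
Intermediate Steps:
(X(E(-4), Q(6)) + L) + 908 = (-4 + 1441) + 908 = 1437 + 908 = 2345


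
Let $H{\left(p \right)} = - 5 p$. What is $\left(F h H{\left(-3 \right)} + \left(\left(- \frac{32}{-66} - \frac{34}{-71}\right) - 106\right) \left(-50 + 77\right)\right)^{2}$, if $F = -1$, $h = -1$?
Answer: $\frac{4854024144225}{609961} \approx 7.9579 \cdot 10^{6}$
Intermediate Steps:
$\left(F h H{\left(-3 \right)} + \left(\left(- \frac{32}{-66} - \frac{34}{-71}\right) - 106\right) \left(-50 + 77\right)\right)^{2} = \left(\left(-1\right) \left(-1\right) \left(\left(-5\right) \left(-3\right)\right) + \left(\left(- \frac{32}{-66} - \frac{34}{-71}\right) - 106\right) \left(-50 + 77\right)\right)^{2} = \left(1 \cdot 15 + \left(\left(\left(-32\right) \left(- \frac{1}{66}\right) - - \frac{34}{71}\right) - 106\right) 27\right)^{2} = \left(15 + \left(\left(\frac{16}{33} + \frac{34}{71}\right) - 106\right) 27\right)^{2} = \left(15 + \left(\frac{2258}{2343} - 106\right) 27\right)^{2} = \left(15 - \frac{2214900}{781}\right)^{2} = \left(- \frac{2203185}{781}\right)^{2} = \frac{4854024144225}{609961}$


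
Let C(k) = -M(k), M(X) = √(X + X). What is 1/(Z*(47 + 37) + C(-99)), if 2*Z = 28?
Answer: 196/230529 + I*√22/461058 ≈ 0.00085022 + 1.0173e-5*I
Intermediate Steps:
Z = 14 (Z = (½)*28 = 14)
M(X) = √2*√X (M(X) = √(2*X) = √2*√X)
C(k) = -√2*√k
1/(Z*(47 + 37) + C(-99)) = 1/(14*(47 + 37) - √2*√(-99)) = 1/(14*84 - √2*3*I*√11) = 1/(1176 - 3*I*√22)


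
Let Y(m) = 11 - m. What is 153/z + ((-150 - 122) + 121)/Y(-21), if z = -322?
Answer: -26759/5152 ≈ -5.1939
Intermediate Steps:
153/z + ((-150 - 122) + 121)/Y(-21) = 153/(-322) + ((-150 - 122) + 121)/(11 - 1*(-21)) = 153*(-1/322) + (-272 + 121)/(11 + 21) = -153/322 - 151/32 = -26759/5152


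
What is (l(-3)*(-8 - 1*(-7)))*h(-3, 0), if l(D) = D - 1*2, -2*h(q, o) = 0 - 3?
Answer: 15/2 ≈ 7.5000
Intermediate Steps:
h(q, o) = 3/2 (h(q, o) = -(0 - 3)/2 = -½*(-3) = 3/2)
l(D) = -2 + D (l(D) = D - 2 = -2 + D)
(l(-3)*(-8 - 1*(-7)))*h(-3, 0) = ((-2 - 3)*(-8 - 1*(-7)))*(3/2) = -5*(-8 + 7)*(3/2) = -5*(-1)*(3/2) = 5*(3/2) = 15/2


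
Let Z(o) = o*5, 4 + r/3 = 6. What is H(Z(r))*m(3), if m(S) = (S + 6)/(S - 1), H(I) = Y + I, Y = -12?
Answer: 81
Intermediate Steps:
r = 6 (r = -12 + 3*6 = -12 + 18 = 6)
Z(o) = 5*o
H(I) = -12 + I
m(S) = (6 + S)/(-1 + S)
H(Z(r))*m(3) = (-12 + 5*6)*((6 + 3)/(-1 + 3)) = (-12 + 30)*(9/2) = 18*((½)*9) = 18*(9/2) = 81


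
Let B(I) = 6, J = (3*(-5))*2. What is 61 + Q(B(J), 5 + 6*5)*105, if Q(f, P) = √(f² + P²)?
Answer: 61 + 105*√1261 ≈ 3789.6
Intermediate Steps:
J = -30 (J = -15*2 = -30)
Q(f, P) = √(P² + f²)
61 + Q(B(J), 5 + 6*5)*105 = 61 + √((5 + 6*5)² + 6²)*105 = 61 + √((5 + 30)² + 36)*105 = 61 + √(35² + 36)*105 = 61 + √(1225 + 36)*105 = 61 + √1261*105 = 61 + 105*√1261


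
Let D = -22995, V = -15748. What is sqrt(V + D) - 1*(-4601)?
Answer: 4601 + I*sqrt(38743) ≈ 4601.0 + 196.83*I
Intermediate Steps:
sqrt(V + D) - 1*(-4601) = sqrt(-15748 - 22995) - 1*(-4601) = sqrt(-38743) + 4601 = I*sqrt(38743) + 4601 = 4601 + I*sqrt(38743)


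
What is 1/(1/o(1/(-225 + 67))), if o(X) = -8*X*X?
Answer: -2/6241 ≈ -0.00032046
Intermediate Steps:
o(X) = -8*X²
1/(1/o(1/(-225 + 67))) = 1/(1/(-8/(-225 + 67)²)) = 1/(1/(-8*(1/(-158))²)) = 1/(1/(-8*(-1/158)²)) = 1/(1/(-8*1/24964)) = 1/(1/(-2/6241)) = 1/(-6241/2) = -2/6241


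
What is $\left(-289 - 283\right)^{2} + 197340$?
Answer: $524524$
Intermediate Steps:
$\left(-289 - 283\right)^{2} + 197340 = \left(-572\right)^{2} + 197340 = 327184 + 197340 = 524524$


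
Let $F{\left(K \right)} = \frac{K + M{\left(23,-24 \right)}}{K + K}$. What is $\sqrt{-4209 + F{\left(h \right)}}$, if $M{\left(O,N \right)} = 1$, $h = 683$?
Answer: $\frac{i \sqrt{1963218615}}{683} \approx 64.873 i$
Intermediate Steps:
$F{\left(K \right)} = \frac{1 + K}{2 K}$ ($F{\left(K \right)} = \frac{K + 1}{K + K} = \frac{1 + K}{2 K}$)
$\sqrt{-4209 + F{\left(h \right)}} = \sqrt{-4209 + \frac{1 + 683}{2 \cdot 683}} = \sqrt{-4209 + \frac{1}{2} \cdot \frac{1}{683} \cdot 684} = \sqrt{-4209 + \frac{342}{683}} = \sqrt{- \frac{2874405}{683}} = \frac{i \sqrt{1963218615}}{683}$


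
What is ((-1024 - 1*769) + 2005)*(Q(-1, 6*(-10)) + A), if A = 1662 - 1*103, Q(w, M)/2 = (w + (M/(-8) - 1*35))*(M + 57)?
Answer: 366760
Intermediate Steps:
Q(w, M) = 2*(57 + M)*(-35 + w - M/8) (Q(w, M) = 2*((w + (M/(-8) - 1*35))*(M + 57)) = 2*((w + (M*(-1/8) - 35))*(57 + M)) = 2*((w + (-M/8 - 35))*(57 + M)) = 2*((w + (-35 - M/8))*(57 + M)) = 2*((-35 + w - M/8)*(57 + M)) = 2*((57 + M)*(-35 + w - M/8)) = 2*(57 + M)*(-35 + w - M/8))
A = 1559 (A = 1662 - 103 = 1559)
((-1024 - 1*769) + 2005)*(Q(-1, 6*(-10)) + A) = ((-1024 - 1*769) + 2005)*((-3990 + 114*(-1) - 1011*(-10)/2 - (6*(-10))**2/4 + 2*(6*(-10))*(-1)) + 1559) = ((-1024 - 769) + 2005)*((-3990 - 114 - 337/4*(-60) - 1/4*(-60)**2 + 2*(-60)*(-1)) + 1559) = (-1793 + 2005)*((-3990 - 114 + 5055 - 1/4*3600 + 120) + 1559) = 212*((-3990 - 114 + 5055 - 900 + 120) + 1559) = 212*(171 + 1559) = 212*1730 = 366760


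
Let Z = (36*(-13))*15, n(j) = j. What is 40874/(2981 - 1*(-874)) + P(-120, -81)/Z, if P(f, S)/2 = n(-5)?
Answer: 9565801/902070 ≈ 10.604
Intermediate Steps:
P(f, S) = -10 (P(f, S) = 2*(-5) = -10)
Z = -7020 (Z = -468*15 = -7020)
40874/(2981 - 1*(-874)) + P(-120, -81)/Z = 40874/(2981 - 1*(-874)) - 10/(-7020) = 40874/(2981 + 874) - 10*(-1/7020) = 40874/3855 + 1/702 = 9565801/902070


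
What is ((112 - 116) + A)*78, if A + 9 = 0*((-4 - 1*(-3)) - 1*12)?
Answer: -1014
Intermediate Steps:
A = -9 (A = -9 + 0*((-4 - 1*(-3)) - 1*12) = -9 + 0*((-4 + 3) - 12) = -9 + 0*(-1 - 12) = -9 + 0*(-13) = -9 + 0 = -9)
((112 - 116) + A)*78 = ((112 - 116) - 9)*78 = (-4 - 9)*78 = -13*78 = -1014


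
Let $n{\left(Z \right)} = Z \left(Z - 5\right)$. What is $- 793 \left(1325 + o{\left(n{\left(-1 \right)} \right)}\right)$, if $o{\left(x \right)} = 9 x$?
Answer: $-1093547$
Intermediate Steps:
$n{\left(Z \right)} = Z \left(-5 + Z\right)$
$- 793 \left(1325 + o{\left(n{\left(-1 \right)} \right)}\right) = - 793 \left(1325 + 9 \left(- (-5 - 1)\right)\right) = - 793 \left(1325 + 9 \left(\left(-1\right) \left(-6\right)\right)\right) = - 793 \left(1325 + 9 \cdot 6\right) = - 793 \left(1325 + 54\right) = \left(-793\right) 1379 = -1093547$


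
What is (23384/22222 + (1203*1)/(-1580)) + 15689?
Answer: 275431463647/17555380 ≈ 15689.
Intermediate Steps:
(23384/22222 + (1203*1)/(-1580)) + 15689 = (23384*(1/22222) + 1203*(-1/1580)) + 15689 = (11692/11111 - 1203/1580) + 15689 = 5106827/17555380 + 15689 = 275431463647/17555380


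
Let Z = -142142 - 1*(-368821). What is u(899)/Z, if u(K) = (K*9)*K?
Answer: 7273809/226679 ≈ 32.089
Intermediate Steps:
u(K) = 9*K² (u(K) = (9*K)*K = 9*K²)
Z = 226679 (Z = -142142 + 368821 = 226679)
u(899)/Z = (9*899²)/226679 = (9*808201)*(1/226679) = 7273809*(1/226679) = 7273809/226679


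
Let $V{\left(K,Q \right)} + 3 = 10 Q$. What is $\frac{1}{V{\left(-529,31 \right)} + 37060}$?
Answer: $\frac{1}{37367} \approx 2.6762 \cdot 10^{-5}$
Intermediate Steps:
$V{\left(K,Q \right)} = -3 + 10 Q$
$\frac{1}{V{\left(-529,31 \right)} + 37060} = \frac{1}{\left(-3 + 10 \cdot 31\right) + 37060} = \frac{1}{\left(-3 + 310\right) + 37060} = \frac{1}{307 + 37060} = \frac{1}{37367}$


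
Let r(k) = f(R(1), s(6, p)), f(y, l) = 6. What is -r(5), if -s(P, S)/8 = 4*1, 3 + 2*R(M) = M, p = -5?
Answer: -6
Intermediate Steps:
R(M) = -3/2 + M/2
s(P, S) = -32
r(k) = 6
-r(5) = -1*6 = -6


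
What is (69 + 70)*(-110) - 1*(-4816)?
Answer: -10474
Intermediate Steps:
(69 + 70)*(-110) - 1*(-4816) = 139*(-110) + 4816 = -15290 + 4816 = -10474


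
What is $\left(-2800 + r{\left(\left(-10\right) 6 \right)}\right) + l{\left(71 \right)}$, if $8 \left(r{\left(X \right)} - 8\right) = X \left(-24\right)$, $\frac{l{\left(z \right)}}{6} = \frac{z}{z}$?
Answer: $-2606$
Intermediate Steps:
$l{\left(z \right)} = 6$ ($l{\left(z \right)} = 6 \frac{z}{z} = 6 \cdot 1 = 6$)
$r{\left(X \right)} = 8 - 3 X$ ($r{\left(X \right)} = 8 + \frac{X \left(-24\right)}{8} = 8 + \frac{\left(-24\right) X}{8} = 8 - 3 X$)
$\left(-2800 + r{\left(\left(-10\right) 6 \right)}\right) + l{\left(71 \right)} = \left(-2800 - \left(-8 + 3 \left(\left(-10\right) 6\right)\right)\right) + 6 = \left(-2800 + \left(8 - -180\right)\right) + 6 = \left(-2800 + \left(8 + 180\right)\right) + 6 = \left(-2800 + 188\right) + 6 = -2612 + 6 = -2606$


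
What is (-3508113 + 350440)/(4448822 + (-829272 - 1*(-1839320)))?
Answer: -3157673/5458870 ≈ -0.57845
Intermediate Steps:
(-3508113 + 350440)/(4448822 + (-829272 - 1*(-1839320))) = -3157673/(4448822 + (-829272 + 1839320)) = -3157673/(4448822 + 1010048) = -3157673/5458870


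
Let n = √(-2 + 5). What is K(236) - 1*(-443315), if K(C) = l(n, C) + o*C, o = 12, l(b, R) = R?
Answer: 446383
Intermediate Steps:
n = √3 ≈ 1.7320
K(C) = 13*C (K(C) = C + 12*C = 13*C)
K(236) - 1*(-443315) = 13*236 - 1*(-443315) = 3068 + 443315 = 446383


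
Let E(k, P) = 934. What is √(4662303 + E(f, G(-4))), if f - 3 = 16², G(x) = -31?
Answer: √4663237 ≈ 2159.5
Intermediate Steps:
f = 259 (f = 3 + 16² = 3 + 256 = 259)
√(4662303 + E(f, G(-4))) = √(4662303 + 934) = √4663237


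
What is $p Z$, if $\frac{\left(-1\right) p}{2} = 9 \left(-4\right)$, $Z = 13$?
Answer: $936$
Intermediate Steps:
$p = 72$ ($p = - 2 \cdot 9 \left(-4\right) = \left(-2\right) \left(-36\right) = 72$)
$p Z = 72 \cdot 13 = 936$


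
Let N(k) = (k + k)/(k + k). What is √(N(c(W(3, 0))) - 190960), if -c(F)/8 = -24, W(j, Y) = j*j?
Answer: I*√190959 ≈ 436.99*I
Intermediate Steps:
W(j, Y) = j²
c(F) = 192 (c(F) = -8*(-24) = 192)
N(k) = 1 (N(k) = (2*k)/((2*k)) = (2*k)*(1/(2*k)) = 1)
√(N(c(W(3, 0))) - 190960) = √(1 - 190960) = √(-190959) = I*√190959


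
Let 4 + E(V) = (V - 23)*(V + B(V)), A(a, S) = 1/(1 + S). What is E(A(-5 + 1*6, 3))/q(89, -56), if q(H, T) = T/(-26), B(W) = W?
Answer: -1599/224 ≈ -7.1384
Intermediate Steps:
q(H, T) = -T/26 (q(H, T) = T*(-1/26) = -T/26)
E(V) = -4 + 2*V*(-23 + V) (E(V) = -4 + (V - 23)*(V + V) = -4 + (-23 + V)*(2*V) = -4 + 2*V*(-23 + V))
E(A(-5 + 1*6, 3))/q(89, -56) = (-4 - 46/(1 + 3) + 2*(1/(1 + 3))²)/((-1/26*(-56))) = (-4 - 46/4 + 2*(1/4)²)/(28/13) = (-4 - 46*¼ + 2*(¼)²)*(13/28) = (-4 - 23/2 + 2*(1/16))*(13/28) = (-4 - 23/2 + ⅛)*(13/28) = -123/8*13/28 = -1599/224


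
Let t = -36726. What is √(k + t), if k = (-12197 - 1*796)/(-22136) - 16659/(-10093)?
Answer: 5*I*√18330993722374157298/111709324 ≈ 191.63*I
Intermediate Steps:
k = 499901973/223418648 (k = (-12197 - 796)*(-1/22136) - 16659*(-1/10093) = -12993*(-1/22136) + 16659/10093 = 12993/22136 + 16659/10093 = 499901973/223418648 ≈ 2.2375)
√(k + t) = √(499901973/223418648 - 36726) = √(-8204773364475/223418648) = 5*I*√18330993722374157298/111709324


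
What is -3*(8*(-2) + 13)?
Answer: 9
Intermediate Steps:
-3*(8*(-2) + 13) = -3*(-16 + 13) = -3*(-3) = 9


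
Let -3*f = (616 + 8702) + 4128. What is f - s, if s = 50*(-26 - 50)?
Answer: -682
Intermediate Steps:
f = -4482 (f = -((616 + 8702) + 4128)/3 = -(9318 + 4128)/3 = -1/3*13446 = -4482)
s = -3800 (s = 50*(-76) = -3800)
f - s = -4482 - 1*(-3800) = -4482 + 3800 = -682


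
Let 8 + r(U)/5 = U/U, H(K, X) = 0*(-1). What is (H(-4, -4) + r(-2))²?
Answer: 1225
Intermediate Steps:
H(K, X) = 0
r(U) = -35 (r(U) = -40 + 5*(U/U) = -40 + 5*1 = -40 + 5 = -35)
(H(-4, -4) + r(-2))² = (0 - 35)² = (-35)² = 1225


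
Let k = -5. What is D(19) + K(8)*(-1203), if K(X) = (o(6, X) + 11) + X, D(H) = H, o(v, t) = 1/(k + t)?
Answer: -23239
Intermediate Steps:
o(v, t) = 1/(-5 + t)
K(X) = 11 + X + 1/(-5 + X) (K(X) = (1/(-5 + X) + 11) + X = (11 + 1/(-5 + X)) + X = 11 + X + 1/(-5 + X))
D(19) + K(8)*(-1203) = 19 + ((1 + (-5 + 8)*(11 + 8))/(-5 + 8))*(-1203) = 19 + ((1 + 3*19)/3)*(-1203) = 19 + ((1 + 57)/3)*(-1203) = 19 + ((⅓)*58)*(-1203) = 19 + (58/3)*(-1203) = 19 - 23258 = -23239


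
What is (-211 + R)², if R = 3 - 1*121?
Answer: 108241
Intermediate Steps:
R = -118 (R = 3 - 121 = -118)
(-211 + R)² = (-211 - 118)² = (-329)² = 108241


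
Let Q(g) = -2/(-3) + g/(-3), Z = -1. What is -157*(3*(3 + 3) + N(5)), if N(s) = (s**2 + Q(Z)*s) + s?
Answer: -8321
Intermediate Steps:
Q(g) = 2/3 - g/3 (Q(g) = -2*(-1/3) + g*(-1/3) = 2/3 - g/3)
N(s) = s**2 + 2*s (N(s) = (s**2 + (2/3 - 1/3*(-1))*s) + s = (s**2 + (2/3 + 1/3)*s) + s = (s**2 + 1*s) + s = (s**2 + s) + s = (s + s**2) + s = s**2 + 2*s)
-157*(3*(3 + 3) + N(5)) = -157*(3*(3 + 3) + 5*(2 + 5)) = -157*(3*6 + 5*7) = -157*(18 + 35) = -157*53 = -8321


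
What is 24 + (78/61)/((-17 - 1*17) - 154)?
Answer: 137577/5734 ≈ 23.993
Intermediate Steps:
24 + (78/61)/((-17 - 1*17) - 154) = 24 + (78*(1/61))/((-17 - 17) - 154) = 24 + (78/61)/(-34 - 154) = 24 + (78/61)/(-188) = 24 - 1/188*78/61 = 24 - 39/5734 = 137577/5734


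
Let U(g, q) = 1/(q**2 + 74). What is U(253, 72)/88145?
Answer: 1/463466410 ≈ 2.1577e-9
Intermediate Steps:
U(g, q) = 1/(74 + q**2)
U(253, 72)/88145 = 1/((74 + 72**2)*88145) = (1/88145)/(74 + 5184) = (1/88145)/5258 = (1/5258)*(1/88145) = 1/463466410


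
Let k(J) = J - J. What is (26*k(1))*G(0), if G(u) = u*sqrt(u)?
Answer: 0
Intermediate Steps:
G(u) = u**(3/2)
k(J) = 0
(26*k(1))*G(0) = (26*0)*0**(3/2) = 0*0 = 0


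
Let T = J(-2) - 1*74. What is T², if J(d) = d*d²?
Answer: 6724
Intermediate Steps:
J(d) = d³
T = -82 (T = (-2)³ - 1*74 = -8 - 74 = -82)
T² = (-82)² = 6724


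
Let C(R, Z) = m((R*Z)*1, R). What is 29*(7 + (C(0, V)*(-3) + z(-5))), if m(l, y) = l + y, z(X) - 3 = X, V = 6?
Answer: 145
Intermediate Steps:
z(X) = 3 + X
C(R, Z) = R + R*Z (C(R, Z) = (R*Z)*1 + R = R*Z + R = R + R*Z)
29*(7 + (C(0, V)*(-3) + z(-5))) = 29*(7 + ((0*(1 + 6))*(-3) + (3 - 5))) = 29*(7 + ((0*7)*(-3) - 2)) = 29*(7 + (0*(-3) - 2)) = 29*(7 + (0 - 2)) = 29*(7 - 2) = 29*5 = 145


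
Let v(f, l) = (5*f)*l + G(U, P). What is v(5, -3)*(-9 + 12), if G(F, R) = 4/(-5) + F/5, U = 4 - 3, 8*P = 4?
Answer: -1134/5 ≈ -226.80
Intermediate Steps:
P = ½ (P = (⅛)*4 = ½ ≈ 0.50000)
U = 1
G(F, R) = -⅘ + F/5 (G(F, R) = 4*(-⅕) + F*(⅕) = -⅘ + F/5)
v(f, l) = -⅗ + 5*f*l (v(f, l) = (5*f)*l + (-⅘ + (⅕)*1) = 5*f*l + (-⅘ + ⅕) = 5*f*l - ⅗ = -⅗ + 5*f*l)
v(5, -3)*(-9 + 12) = (-⅗ + 5*5*(-3))*(-9 + 12) = (-⅗ - 75)*3 = -378/5*3 = -1134/5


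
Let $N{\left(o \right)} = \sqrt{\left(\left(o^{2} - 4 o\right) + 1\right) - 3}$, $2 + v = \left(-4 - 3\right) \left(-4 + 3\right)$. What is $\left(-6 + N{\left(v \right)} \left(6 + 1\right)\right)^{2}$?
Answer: $183 - 84 \sqrt{3} \approx 37.508$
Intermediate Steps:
$v = 5$ ($v = -2 + \left(-4 - 3\right) \left(-4 + 3\right) = -2 - -7 = -2 + 7 = 5$)
$N{\left(o \right)} = \sqrt{-2 + o^{2} - 4 o}$ ($N{\left(o \right)} = \sqrt{\left(1 + o^{2} - 4 o\right) - 3} = \sqrt{-2 + o^{2} - 4 o}$)
$\left(-6 + N{\left(v \right)} \left(6 + 1\right)\right)^{2} = \left(-6 + \sqrt{-2 + 5^{2} - 20} \left(6 + 1\right)\right)^{2} = \left(-6 + \sqrt{-2 + 25 - 20} \cdot 7\right)^{2} = \left(-6 + \sqrt{3} \cdot 7\right)^{2} = \left(-6 + 7 \sqrt{3}\right)^{2}$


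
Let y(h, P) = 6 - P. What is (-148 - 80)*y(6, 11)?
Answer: 1140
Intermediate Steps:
(-148 - 80)*y(6, 11) = (-148 - 80)*(6 - 1*11) = -228*(6 - 11) = -228*(-5) = 1140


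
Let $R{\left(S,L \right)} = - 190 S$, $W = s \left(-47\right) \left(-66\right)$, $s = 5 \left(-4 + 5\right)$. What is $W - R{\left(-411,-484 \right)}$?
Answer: $-62580$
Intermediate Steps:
$s = 5$ ($s = 5 \cdot 1 = 5$)
$W = 15510$ ($W = 5 \left(-47\right) \left(-66\right) = \left(-235\right) \left(-66\right) = 15510$)
$W - R{\left(-411,-484 \right)} = 15510 - \left(-190\right) \left(-411\right) = 15510 - 78090 = -62580$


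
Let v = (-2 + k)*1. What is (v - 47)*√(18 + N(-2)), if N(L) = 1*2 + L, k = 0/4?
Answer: -147*√2 ≈ -207.89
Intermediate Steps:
k = 0 (k = 0*(¼) = 0)
N(L) = 2 + L
v = -2 (v = (-2 + 0)*1 = -2*1 = -2)
(v - 47)*√(18 + N(-2)) = (-2 - 47)*√(18 + (2 - 2)) = -49*√(18 + 0) = -147*√2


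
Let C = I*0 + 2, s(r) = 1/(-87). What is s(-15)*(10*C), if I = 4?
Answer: -20/87 ≈ -0.22989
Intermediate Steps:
s(r) = -1/87
C = 2 (C = 4*0 + 2 = 0 + 2 = 2)
s(-15)*(10*C) = -10*2/87 = -1/87*20 = -20/87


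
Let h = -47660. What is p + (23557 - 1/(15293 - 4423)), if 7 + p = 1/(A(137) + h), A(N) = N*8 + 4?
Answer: 1191882450257/50610720 ≈ 23550.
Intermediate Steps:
A(N) = 4 + 8*N (A(N) = 8*N + 4 = 4 + 8*N)
p = -325921/46560 (p = -7 + 1/((4 + 8*137) - 47660) = -7 + 1/((4 + 1096) - 47660) = -7 + 1/(1100 - 47660) = -7 + 1/(-46560) = -7 - 1/46560 = -325921/46560 ≈ -7.0000)
p + (23557 - 1/(15293 - 4423)) = -325921/46560 + (23557 - 1/(15293 - 4423)) = -325921/46560 + (23557 - 1/10870) = -325921/46560 + 256064589/10870 = 1191882450257/50610720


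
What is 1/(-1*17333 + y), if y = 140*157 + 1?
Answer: 1/4648 ≈ 0.00021515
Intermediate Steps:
y = 21981 (y = 21980 + 1 = 21981)
1/(-1*17333 + y) = 1/(-1*17333 + 21981) = 1/(-17333 + 21981) = 1/4648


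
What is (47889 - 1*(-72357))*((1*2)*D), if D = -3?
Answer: -721476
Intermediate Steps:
(47889 - 1*(-72357))*((1*2)*D) = (47889 - 1*(-72357))*((1*2)*(-3)) = (47889 + 72357)*(2*(-3)) = 120246*(-6) = -721476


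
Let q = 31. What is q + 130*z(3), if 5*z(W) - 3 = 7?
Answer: 291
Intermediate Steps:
z(W) = 2 (z(W) = ⅗ + (⅕)*7 = ⅗ + 7/5 = 2)
q + 130*z(3) = 31 + 130*2 = 31 + 260 = 291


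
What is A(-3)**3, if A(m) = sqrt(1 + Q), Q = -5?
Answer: -8*I ≈ -8.0*I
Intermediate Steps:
A(m) = 2*I (A(m) = sqrt(1 - 5) = sqrt(-4) = 2*I)
A(-3)**3 = (2*I)**3 = -8*I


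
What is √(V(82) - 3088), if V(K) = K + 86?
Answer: 2*I*√730 ≈ 54.037*I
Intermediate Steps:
V(K) = 86 + K
√(V(82) - 3088) = √((86 + 82) - 3088) = √(168 - 3088) = √(-2920) = 2*I*√730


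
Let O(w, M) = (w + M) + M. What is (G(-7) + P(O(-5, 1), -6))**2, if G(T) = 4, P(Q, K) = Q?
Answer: 1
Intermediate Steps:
O(w, M) = w + 2*M (O(w, M) = (M + w) + M = w + 2*M)
(G(-7) + P(O(-5, 1), -6))**2 = (4 + (-5 + 2*1))**2 = (4 + (-5 + 2))**2 = (4 - 3)**2 = 1**2 = 1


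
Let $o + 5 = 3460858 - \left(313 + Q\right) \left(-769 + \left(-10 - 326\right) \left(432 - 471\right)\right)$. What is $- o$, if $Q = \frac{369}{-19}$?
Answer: $\frac{3048423}{19} \approx 1.6044 \cdot 10^{5}$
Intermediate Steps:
$Q = - \frac{369}{19}$ ($Q = 369 \left(- \frac{1}{19}\right) = - \frac{369}{19} \approx -19.421$)
$o = - \frac{3048423}{19}$ ($o = -5 + \left(3460858 - \left(313 - \frac{369}{19}\right) \left(-769 + \left(-10 - 326\right) \left(432 - 471\right)\right)\right) = -5 + \left(3460858 - \frac{5578 \left(-769 - -13104\right)}{19}\right) = -5 + \left(3460858 - \frac{5578 \left(-769 + 13104\right)}{19}\right) = -5 + \left(3460858 - \frac{5578}{19} \cdot 12335\right) = -5 + \left(3460858 - \frac{68804630}{19}\right) = -5 - \frac{3048328}{19} = - \frac{3048423}{19} \approx -1.6044 \cdot 10^{5}$)
$- o = \left(-1\right) \left(- \frac{3048423}{19}\right) = \frac{3048423}{19}$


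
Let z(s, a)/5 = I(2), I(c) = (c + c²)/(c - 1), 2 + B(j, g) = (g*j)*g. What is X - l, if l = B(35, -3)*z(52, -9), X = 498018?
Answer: 488628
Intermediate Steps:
B(j, g) = -2 + j*g² (B(j, g) = -2 + (g*j)*g = -2 + j*g²)
I(c) = (c + c²)/(-1 + c)
z(s, a) = 30 (z(s, a) = 5*(2*(1 + 2)/(-1 + 2)) = 5*(2*3/1) = 5*(2*1*3) = 5*6 = 30)
l = 9390 (l = (-2 + 35*(-3)²)*30 = (-2 + 35*9)*30 = (-2 + 315)*30 = 313*30 = 9390)
X - l = 498018 - 1*9390 = 498018 - 9390 = 488628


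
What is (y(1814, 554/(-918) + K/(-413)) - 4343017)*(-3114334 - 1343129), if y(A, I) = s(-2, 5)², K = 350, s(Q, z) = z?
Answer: 19358726149296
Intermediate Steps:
y(A, I) = 25 (y(A, I) = 5² = 25)
(y(1814, 554/(-918) + K/(-413)) - 4343017)*(-3114334 - 1343129) = (25 - 4343017)*(-3114334 - 1343129) = -4342992*(-4457463) = 19358726149296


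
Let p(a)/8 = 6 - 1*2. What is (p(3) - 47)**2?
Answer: 225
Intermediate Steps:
p(a) = 32 (p(a) = 8*(6 - 1*2) = 8*(6 - 2) = 8*4 = 32)
(p(3) - 47)**2 = (32 - 47)**2 = (-15)**2 = 225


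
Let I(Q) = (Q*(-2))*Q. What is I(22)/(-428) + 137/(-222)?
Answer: 39065/23754 ≈ 1.6446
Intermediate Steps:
I(Q) = -2*Q² (I(Q) = (-2*Q)*Q = -2*Q²)
I(22)/(-428) + 137/(-222) = -2*22²/(-428) + 137/(-222) = -2*484*(-1/428) + 137*(-1/222) = -968*(-1/428) - 137/222 = 242/107 - 137/222 = 39065/23754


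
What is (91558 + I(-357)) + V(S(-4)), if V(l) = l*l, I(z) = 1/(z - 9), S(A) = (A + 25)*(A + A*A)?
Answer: 56752691/366 ≈ 1.5506e+5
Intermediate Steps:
S(A) = (25 + A)*(A + A²)
I(z) = 1/(-9 + z)
V(l) = l²
(91558 + I(-357)) + V(S(-4)) = (91558 + 1/(-9 - 357)) + (-4*(25 + (-4)² + 26*(-4)))² = (91558 + 1/(-366)) + (-4*(25 + 16 - 104))² = (91558 - 1/366) + (-4*(-63))² = 33510227/366 + 252² = 33510227/366 + 63504 = 56752691/366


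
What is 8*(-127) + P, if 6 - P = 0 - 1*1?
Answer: -1009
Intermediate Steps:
P = 7 (P = 6 - (0 - 1*1) = 6 - (0 - 1) = 6 - 1*(-1) = 6 + 1 = 7)
8*(-127) + P = 8*(-127) + 7 = -1016 + 7 = -1009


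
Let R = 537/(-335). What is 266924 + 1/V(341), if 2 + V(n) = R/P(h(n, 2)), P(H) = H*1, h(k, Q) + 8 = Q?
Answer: 309898094/1161 ≈ 2.6692e+5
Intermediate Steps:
h(k, Q) = -8 + Q
P(H) = H
R = -537/335 (R = 537*(-1/335) = -537/335 ≈ -1.6030)
V(n) = -1161/670 (V(n) = -2 - 537/(335*(-8 + 2)) = -2 - 537/335/(-6) = -2 - 537/335*(-1/6) = -2 + 179/670 = -1161/670)
266924 + 1/V(341) = 266924 + 1/(-1161/670) = 266924 - 670/1161 = 309898094/1161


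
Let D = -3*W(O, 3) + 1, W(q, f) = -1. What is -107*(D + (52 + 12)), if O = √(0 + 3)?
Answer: -7276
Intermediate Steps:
O = √3 ≈ 1.7320
D = 4 (D = -3*(-1) + 1 = 3 + 1 = 4)
-107*(D + (52 + 12)) = -107*(4 + (52 + 12)) = -107*(4 + 64) = -107*68 = -7276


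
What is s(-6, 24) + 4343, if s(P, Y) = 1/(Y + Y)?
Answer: 208465/48 ≈ 4343.0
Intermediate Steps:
s(P, Y) = 1/(2*Y)
s(-6, 24) + 4343 = (½)/24 + 4343 = (½)*(1/24) + 4343 = 1/48 + 4343 = 208465/48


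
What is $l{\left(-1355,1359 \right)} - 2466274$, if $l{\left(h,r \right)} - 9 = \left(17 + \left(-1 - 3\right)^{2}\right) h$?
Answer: $-2510980$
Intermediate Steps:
$l{\left(h,r \right)} = 9 + 33 h$ ($l{\left(h,r \right)} = 9 + \left(17 + \left(-1 - 3\right)^{2}\right) h = 9 + \left(17 + \left(-4\right)^{2}\right) h = 9 + \left(17 + 16\right) h = 9 + 33 h$)
$l{\left(-1355,1359 \right)} - 2466274 = \left(9 + 33 \left(-1355\right)\right) - 2466274 = \left(9 - 44715\right) - 2466274 = -44706 - 2466274 = -2510980$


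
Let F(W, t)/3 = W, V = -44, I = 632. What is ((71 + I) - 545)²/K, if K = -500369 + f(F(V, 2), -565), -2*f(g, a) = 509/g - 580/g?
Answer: -6590496/132097487 ≈ -0.049891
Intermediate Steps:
F(W, t) = 3*W
f(g, a) = 71/(2*g) (f(g, a) = -(509/g - 580/g)/2 = -(-71)/(2*g) = 71/(2*g))
K = -132097487/264 (K = -500369 + 71/(2*((3*(-44)))) = -500369 + (71/2)/(-132) = -500369 + (71/2)*(-1/132) = -500369 - 71/264 = -132097487/264 ≈ -5.0037e+5)
((71 + I) - 545)²/K = ((71 + 632) - 545)²/(-132097487/264) = (703 - 545)²*(-264/132097487) = 158²*(-264/132097487) = 24964*(-264/132097487) = -6590496/132097487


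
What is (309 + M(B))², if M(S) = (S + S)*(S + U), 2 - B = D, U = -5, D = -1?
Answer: 88209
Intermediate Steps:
B = 3 (B = 2 - 1*(-1) = 2 + 1 = 3)
M(S) = 2*S*(-5 + S) (M(S) = (S + S)*(S - 5) = (2*S)*(-5 + S) = 2*S*(-5 + S))
(309 + M(B))² = (309 + 2*3*(-5 + 3))² = (309 + 2*3*(-2))² = (309 - 12)² = 297² = 88209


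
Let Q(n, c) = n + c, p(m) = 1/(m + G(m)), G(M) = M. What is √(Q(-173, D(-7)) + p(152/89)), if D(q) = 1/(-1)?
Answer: I*√1003333/76 ≈ 13.18*I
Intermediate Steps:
p(m) = 1/(2*m) (p(m) = 1/(m + m) = 1/(2*m))
D(q) = -1
Q(n, c) = c + n
√(Q(-173, D(-7)) + p(152/89)) = √((-1 - 173) + 1/(2*((152/89)))) = √(-174 + 1/(2*((152*(1/89))))) = √(-174 + 1/(2*(152/89))) = √(-174 + (½)*(89/152)) = √(-174 + 89/304) = √(-52807/304) = I*√1003333/76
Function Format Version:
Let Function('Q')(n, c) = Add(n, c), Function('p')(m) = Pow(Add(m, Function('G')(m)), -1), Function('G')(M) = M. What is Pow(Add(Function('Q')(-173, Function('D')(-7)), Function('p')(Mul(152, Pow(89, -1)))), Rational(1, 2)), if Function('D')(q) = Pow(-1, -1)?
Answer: Mul(Rational(1, 76), I, Pow(1003333, Rational(1, 2))) ≈ Mul(13.180, I)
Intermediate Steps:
Function('p')(m) = Mul(Rational(1, 2), Pow(m, -1)) (Function('p')(m) = Pow(Add(m, m), -1) = Pow(Mul(2, m), -1) = Mul(Rational(1, 2), Pow(m, -1)))
Function('D')(q) = -1
Function('Q')(n, c) = Add(c, n)
Pow(Add(Function('Q')(-173, Function('D')(-7)), Function('p')(Mul(152, Pow(89, -1)))), Rational(1, 2)) = Pow(Add(Add(-1, -173), Mul(Rational(1, 2), Pow(Mul(152, Pow(89, -1)), -1))), Rational(1, 2)) = Pow(Add(-174, Mul(Rational(1, 2), Pow(Mul(152, Rational(1, 89)), -1))), Rational(1, 2)) = Pow(Add(-174, Mul(Rational(1, 2), Pow(Rational(152, 89), -1))), Rational(1, 2)) = Pow(Add(-174, Mul(Rational(1, 2), Rational(89, 152))), Rational(1, 2)) = Pow(Add(-174, Rational(89, 304)), Rational(1, 2)) = Pow(Rational(-52807, 304), Rational(1, 2)) = Mul(Rational(1, 76), I, Pow(1003333, Rational(1, 2)))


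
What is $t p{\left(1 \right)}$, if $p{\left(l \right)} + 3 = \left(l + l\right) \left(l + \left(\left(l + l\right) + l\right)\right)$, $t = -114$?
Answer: $-570$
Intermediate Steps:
$p{\left(l \right)} = -3 + 8 l^{2}$ ($p{\left(l \right)} = -3 + \left(l + l\right) \left(l + \left(\left(l + l\right) + l\right)\right) = -3 + 2 l \left(l + \left(2 l + l\right)\right) = -3 + 2 l \left(l + 3 l\right) = -3 + 2 l 4 l = -3 + 8 l^{2}$)
$t p{\left(1 \right)} = - 114 \left(-3 + 8 \cdot 1^{2}\right) = - 114 \left(-3 + 8 \cdot 1\right) = - 114 \left(-3 + 8\right) = \left(-114\right) 5 = -570$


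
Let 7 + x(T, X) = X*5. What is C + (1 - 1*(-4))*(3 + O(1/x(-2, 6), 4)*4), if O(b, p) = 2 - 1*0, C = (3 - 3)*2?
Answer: 55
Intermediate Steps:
x(T, X) = -7 + 5*X (x(T, X) = -7 + X*5 = -7 + 5*X)
C = 0 (C = 0*2 = 0)
O(b, p) = 2 (O(b, p) = 2 + 0 = 2)
C + (1 - 1*(-4))*(3 + O(1/x(-2, 6), 4)*4) = 0 + (1 - 1*(-4))*(3 + 2*4) = 0 + (1 + 4)*(3 + 8) = 0 + 5*11 = 0 + 55 = 55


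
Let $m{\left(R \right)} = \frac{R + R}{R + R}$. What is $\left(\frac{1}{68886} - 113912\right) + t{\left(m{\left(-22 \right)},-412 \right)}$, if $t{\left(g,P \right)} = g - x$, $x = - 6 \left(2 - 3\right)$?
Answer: $- \frac{7847286461}{68886} \approx -1.1392 \cdot 10^{5}$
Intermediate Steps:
$x = 6$ ($x = \left(-6\right) \left(-1\right) = 6$)
$m{\left(R \right)} = 1$ ($m{\left(R \right)} = \frac{2 R}{2 R} = 2 R \frac{1}{2 R} = 1$)
$t{\left(g,P \right)} = -6 + g$ ($t{\left(g,P \right)} = g - 6 = -6 + g$)
$\left(\frac{1}{68886} - 113912\right) + t{\left(m{\left(-22 \right)},-412 \right)} = \left(\frac{1}{68886} - 113912\right) + \left(-6 + 1\right) = \left(\frac{1}{68886} - 113912\right) - 5 = - \frac{7846942031}{68886} - 5 = - \frac{7847286461}{68886}$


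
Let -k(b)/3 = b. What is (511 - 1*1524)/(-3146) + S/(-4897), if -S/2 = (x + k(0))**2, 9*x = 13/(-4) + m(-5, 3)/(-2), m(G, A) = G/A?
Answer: 14466610369/44923785192 ≈ 0.32203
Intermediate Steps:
k(b) = -3*b
x = -29/108 (x = (13/(-4) - 5/3/(-2))/9 = (13*(-1/4) - 5*1/3*(-1/2))/9 = (-13/4 - 5/3*(-1/2))/9 = (-13/4 + 5/6)/9 = (1/9)*(-29/12) = -29/108 ≈ -0.26852)
S = -841/5832 (S = -2*(-29/108 - 3*0)**2 = -2*(-29/108 + 0)**2 = -2*(-29/108)**2 = -2*841/11664 = -841/5832 ≈ -0.14420)
(511 - 1*1524)/(-3146) + S/(-4897) = (511 - 1*1524)/(-3146) - 841/5832/(-4897) = (511 - 1524)*(-1/3146) - 841/5832*(-1/4897) = -1013*(-1/3146) + 841/28559304 = 1013/3146 + 841/28559304 = 14466610369/44923785192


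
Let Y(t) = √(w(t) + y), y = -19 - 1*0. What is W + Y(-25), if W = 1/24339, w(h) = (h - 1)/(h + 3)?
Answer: 1/24339 + 14*I*√11/11 ≈ 4.1086e-5 + 4.2212*I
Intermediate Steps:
w(h) = (-1 + h)/(3 + h)
y = -19 (y = -19 + 0 = -19)
W = 1/24339 ≈ 4.1086e-5
Y(t) = √(-19 + (-1 + t)/(3 + t)) (Y(t) = √((-1 + t)/(3 + t) - 19) = √(-19 + (-1 + t)/(3 + t)))
W + Y(-25) = 1/24339 + √2*√((-29 - 9*(-25))/(3 - 25)) = 1/24339 + √2*√((-29 + 225)/(-22)) = 1/24339 + √2*√(-1/22*196) = 1/24339 + √2*√(-98/11) = 1/24339 + √2*(7*I*√22/11) = 1/24339 + 14*I*√11/11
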